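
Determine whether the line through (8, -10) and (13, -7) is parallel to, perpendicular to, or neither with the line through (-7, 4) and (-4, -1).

Slope of line 1: m1 = (-7 - -10)/(13 - 8) = 3/5 = 3/5
Slope of line 2: m2 = (-1 - 4)/(-4 - -7) = -5/3 = -5/3
m1 * m2 = (3/5) * (-5/3) = -1 = -1, so the lines are perpendicular.

Perpendicular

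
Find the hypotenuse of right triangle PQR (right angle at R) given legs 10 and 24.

PQ = sqrt(10^2 + 24^2) = sqrt(676) = 26

26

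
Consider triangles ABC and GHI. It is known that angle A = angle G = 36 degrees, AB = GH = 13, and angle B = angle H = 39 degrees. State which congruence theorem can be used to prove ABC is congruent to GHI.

The given information provides:
angle A = angle G = 36 degrees, AB = GH = 13, and angle B = angle H = 39 degrees
This matches the ASA congruence theorem.
Two pairs of corresponding angles and the included side are equal (Angle-Side-Angle).

ASA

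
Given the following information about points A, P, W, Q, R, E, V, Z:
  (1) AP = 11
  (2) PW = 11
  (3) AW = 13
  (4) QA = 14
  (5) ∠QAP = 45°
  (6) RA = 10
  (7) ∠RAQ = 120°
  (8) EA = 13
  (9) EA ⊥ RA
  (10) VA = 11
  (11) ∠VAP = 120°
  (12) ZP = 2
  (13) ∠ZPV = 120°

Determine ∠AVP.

Step 1: By the law of cosines on triangle VAP: VP² = 11² + 11² − 2·11·11·cos(120°) = 363, so VP = 11·√3.
Step 2: By the inverse law of cosines on triangle AVP: cos(∠AVP) = (11² + (11·√3)² − 11²) / (2·11·11·√3) = 363/419.16 = 0.866, so ∠AVP = 30°.

Therefore, the measure of angle ∠AVP = 30°.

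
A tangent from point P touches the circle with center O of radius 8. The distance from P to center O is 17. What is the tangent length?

tangent = √(d² - r²) = √(17² - 8²) = √(289 - 64) = √225 = 15

15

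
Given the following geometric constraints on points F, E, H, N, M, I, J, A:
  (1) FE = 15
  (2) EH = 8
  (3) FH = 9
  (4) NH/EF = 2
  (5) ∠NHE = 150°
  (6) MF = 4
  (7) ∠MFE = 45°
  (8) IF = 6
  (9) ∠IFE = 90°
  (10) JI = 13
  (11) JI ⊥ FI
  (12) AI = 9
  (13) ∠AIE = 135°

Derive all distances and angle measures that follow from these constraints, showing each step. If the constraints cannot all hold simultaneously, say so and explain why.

The constraints are consistent.

From the given relations:
  NH = 2·EF = 2·15 = 30

Step 1: From FI = 6, IJ = 13, and ∠FIJ = 90°, by the law of cosines:
  FJ² = FI² + IJ² - 2·FI·IJ·cos(90°) = 36 + 169 - 0 = 205
  FJ ≈ 14.32

Step 2: From EH = 8, HN = 30, and ∠EHN = 150°, by the law of cosines:
  EN² = EH² + HN² - 2·EH·HN·cos(150°) = 64 + 900 + 415.7 = 1380
  EN ≈ 37.14

Step 3: From EF = 15, FM = 4, and ∠EFM = 45°, by the law of cosines:
  EM² = EF² + FM² - 2·EF·FM·cos(45°) = 225 + 16 - 84.85 = 156.1
  EM ≈ 12.5

Step 4: From EF = 15, FI = 6, and ∠EFI = 90°, by the law of cosines:
  EI² = EF² + FI² - 2·EF·FI·cos(90°) = 225 + 36 - 0 = 261
  EI = 3·√29

Step 5: From FE = 15, FH = 9, EH = 8, by the inverse law of cosines:
  cos(∠EFH) = (FE² + FH² - EH²) / (2·FE·FH)
  ∠EFH = 26.32°

Step 6: From EF = 15, EH = 8, FH = 9, by the inverse law of cosines:
  cos(∠FEH) = (EF² + EH² - FH²) / (2·EF·EH)
  ∠FEH = 29.93°

Step 7: From HE = 8, HF = 9, EF = 15, by the inverse law of cosines:
  cos(∠EHF) = (HE² + HF² - EF²) / (2·HE·HF)
  ∠EHF = 123.75°

Step 8: From EI = 3·√29, IA = 9, and ∠EIA = 135°, by the law of cosines:
  EA² = EI² + IA² - 2·EI·IA·cos(135°) = 261 + 81 + 205.6 = 547.6
  EA ≈ 23.4

Step 9: From FI = 6, FJ = 14.32, IJ = 13, by the inverse law of cosines:
  cos(∠IFJ) = (FI² + FJ² - IJ²) / (2·FI·FJ)
  ∠IFJ = 65.22°

Step 10: From EF = 15, EI = 3·√29, FI = 6, by the inverse law of cosines:
  cos(∠FEI) = (EF² + EI² - FI²) / (2·EF·EI)
  ∠FEI = 21.8°

Step 11: From EF = 15, EM = 12.5, FM = 4, by the inverse law of cosines:
  cos(∠FEM) = (EF² + EM² - FM²) / (2·EF·EM)
  ∠FEM = 13.08°

Step 12: From EH = 8, EN = 37.14, HN = 30, by the inverse law of cosines:
  cos(∠HEN) = (EH² + EN² - HN²) / (2·EH·EN)
  ∠HEN = 23.82°

Step 13: From NE = 37.14, NH = 30, EH = 8, by the inverse law of cosines:
  cos(∠ENH) = (NE² + NH² - EH²) / (2·NE·NH)
  ∠ENH = 6.18°

Step 14: From ME = 12.5, MF = 4, EF = 15, by the inverse law of cosines:
  cos(∠EMF) = (ME² + MF² - EF²) / (2·ME·MF)
  ∠EMF = 121.92°

Step 15: From IE = 3·√29, IF = 6, EF = 15, by the inverse law of cosines:
  cos(∠EIF) = (IE² + IF² - EF²) / (2·IE·IF)
  ∠EIF = 68.2°

Step 16: From JF = 14.32, JI = 13, FI = 6, by the inverse law of cosines:
  cos(∠FJI) = (JF² + JI² - FI²) / (2·JF·JI)
  ∠FJI = 24.78°

Step 17: From EA = 23.4, EI = 3·√29, AI = 9, by the inverse law of cosines:
  cos(∠AEI) = (EA² + EI² - AI²) / (2·EA·EI)
  ∠AEI = 15.78°

Step 18: From AE = 23.4, AI = 9, EI = 3·√29, by the inverse law of cosines:
  cos(∠EAI) = (AE² + AI² - EI²) / (2·AE·AI)
  ∠EAI = 29.22°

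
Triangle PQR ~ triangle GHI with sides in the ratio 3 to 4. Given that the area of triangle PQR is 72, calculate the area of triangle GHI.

The ratio of areas of similar triangles = (side ratio)^2.
Side ratio = 3:4, so area ratio = 9:16.
Area of GHI / Area of PQR = 16/9
Area of GHI = 72 * 16/9 = 128

128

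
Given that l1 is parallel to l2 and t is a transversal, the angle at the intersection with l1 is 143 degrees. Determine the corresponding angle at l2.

Corresponding angles formed by parallel lines and a transversal are equal.
The given angle is 143 degrees.
The corresponding angle = 143 degrees.

143 degrees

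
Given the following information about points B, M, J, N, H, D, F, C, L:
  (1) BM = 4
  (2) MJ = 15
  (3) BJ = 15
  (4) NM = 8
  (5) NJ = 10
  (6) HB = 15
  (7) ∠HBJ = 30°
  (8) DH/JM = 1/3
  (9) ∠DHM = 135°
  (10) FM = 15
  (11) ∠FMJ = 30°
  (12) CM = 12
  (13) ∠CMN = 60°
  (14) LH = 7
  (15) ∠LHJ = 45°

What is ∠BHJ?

Step 1: By the law of cosines on triangle HBJ: HJ² = 15² + 15² − 2·15·15·cos(30°) = 60.29, so HJ ≈ 7.76.
Step 2: By the inverse law of cosines on triangle BHJ: cos(∠BHJ) = (15² + 7.76² − 15²) / (2·15·7.76) = 60.29/232.94 = 0.2588, so ∠BHJ = 75°.

Therefore, the measure of angle ∠BHJ = 75°.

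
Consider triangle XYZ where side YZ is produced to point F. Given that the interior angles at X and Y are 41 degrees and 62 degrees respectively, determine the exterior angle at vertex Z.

By the exterior angle theorem, an exterior angle of a triangle equals the sum of the two remote interior angles.
Exterior angle = angle X + angle Y
Exterior angle = 41 + 62 = 103 degrees

103 degrees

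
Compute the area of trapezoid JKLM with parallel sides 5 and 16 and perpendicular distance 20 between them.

A trapezoid's area equals the midsegment times the height.
The midsegment is (5 + 16) / 2 = 21/2.
Area = 21/2 * 20 = 210.

210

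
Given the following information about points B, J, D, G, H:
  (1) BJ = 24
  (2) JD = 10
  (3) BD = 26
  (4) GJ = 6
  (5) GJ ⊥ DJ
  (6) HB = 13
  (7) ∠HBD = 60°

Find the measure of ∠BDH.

Step 1: By the law of cosines on triangle DBH: DH² = 26² + 13² − 2·26·13·cos(60°) = 507, so DH = 13·√3.
Step 2: By the inverse law of cosines on triangle BDH: cos(∠BDH) = (26² + (13·√3)² − 13²) / (2·26·13·√3) = 1014/1170.87 = 0.866, so ∠BDH = 30°.

Therefore, the measure of angle ∠BDH = 30°.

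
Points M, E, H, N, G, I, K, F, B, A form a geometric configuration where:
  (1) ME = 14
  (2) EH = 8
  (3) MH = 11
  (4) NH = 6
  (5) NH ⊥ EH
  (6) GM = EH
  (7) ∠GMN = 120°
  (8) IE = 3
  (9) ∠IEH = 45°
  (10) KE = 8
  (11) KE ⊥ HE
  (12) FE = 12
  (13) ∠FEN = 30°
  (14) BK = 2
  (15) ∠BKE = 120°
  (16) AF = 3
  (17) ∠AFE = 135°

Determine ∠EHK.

Step 1: By the law of cosines on triangle HEK: HK² = 8² + 8² − 2·8·8·cos(90°) = 128, so HK = 8·√2.
Step 2: By the inverse law of cosines on triangle EHK: cos(∠EHK) = (8² + (8·√2)² − 8²) / (2·8·8·√2) = 128/181.02 = 0.7071, so ∠EHK = 45°.

Therefore, the measure of angle ∠EHK = 45°.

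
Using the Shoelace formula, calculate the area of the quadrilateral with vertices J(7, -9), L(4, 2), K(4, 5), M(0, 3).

Shoelace: sum of cross terms = 53, Area = (1/2)|53| = 53/2

53/2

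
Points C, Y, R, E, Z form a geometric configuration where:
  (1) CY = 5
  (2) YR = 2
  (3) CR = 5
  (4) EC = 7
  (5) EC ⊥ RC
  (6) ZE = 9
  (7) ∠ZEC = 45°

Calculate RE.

Step 1: By the law of cosines on triangle RCE: RE² = 5² + 7² − 2·5·7·cos(90°) = 74, so RE = √74.

Therefore, the length of RE = √74.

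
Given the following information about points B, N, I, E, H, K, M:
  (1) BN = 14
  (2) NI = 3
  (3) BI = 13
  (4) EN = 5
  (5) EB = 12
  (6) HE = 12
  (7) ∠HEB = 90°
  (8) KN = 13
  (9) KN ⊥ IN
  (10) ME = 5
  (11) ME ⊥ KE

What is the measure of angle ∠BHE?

Step 1: By the law of cosines on triangle HEB: HB² = 12² + 12² − 2·12·12·cos(90°) = 288, so HB = 12·√2.
Step 2: By the inverse law of cosines on triangle BHE: cos(∠BHE) = ((12·√2)² + 12² − 12²) / (2·12·√2·12) = 288/407.29 = 0.7071, so ∠BHE = 45°.

Therefore, the measure of angle ∠BHE = 45°.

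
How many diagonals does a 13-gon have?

Each of the 13 vertices connects to 10 non-adjacent vertices via diagonals.
Total connections = 13 × 10 = 130, but each diagonal is counted twice.
Number of diagonals = 130 / 2 = 65.

65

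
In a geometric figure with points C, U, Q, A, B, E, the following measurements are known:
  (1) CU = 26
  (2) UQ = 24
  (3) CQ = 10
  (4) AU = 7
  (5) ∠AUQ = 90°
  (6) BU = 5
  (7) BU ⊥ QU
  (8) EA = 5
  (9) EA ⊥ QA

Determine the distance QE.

Step 1: By the law of cosines on triangle QUA: QA² = 24² + 7² − 2·24·7·cos(90°) = 625, so QA = 25.
Step 2: By the law of cosines on triangle QAE: QE² = 25² + 5² − 2·25·5·cos(90°) = 650, so QE = 5·√26.

Therefore, the length of QE = 5·√26.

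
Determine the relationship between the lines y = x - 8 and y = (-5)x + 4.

Slope of line 1: m1 = 1
Slope of line 2: m2 = -5
m1 != m2 (1 != -5), so not parallel.
m1 * m2 = (1) * (-5) = -5 != -1, so not perpendicular.
The lines are neither parallel nor perpendicular.

Neither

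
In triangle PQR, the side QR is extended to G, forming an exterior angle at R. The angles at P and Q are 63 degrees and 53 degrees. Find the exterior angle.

The interior angle at R is 180 - 63 - 53 = 64 degrees.
The exterior angle and interior angle at R are supplementary:
Exterior angle = 180 - 64 = 116 degrees.

116 degrees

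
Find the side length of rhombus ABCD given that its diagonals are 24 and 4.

The diagonals of a rhombus bisect each other at right angles.
Half-diagonals: 24/2 = 12 and 4/2 = 2
side = sqrt(12^2 + 2^2)
side = sqrt(144 + 4)
side = sqrt(148) = 2*sqrt(37)

2*sqrt(37)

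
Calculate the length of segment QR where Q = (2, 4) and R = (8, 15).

d = sqrt((6)^2 + (11)^2) = sqrt(157)

sqrt(157)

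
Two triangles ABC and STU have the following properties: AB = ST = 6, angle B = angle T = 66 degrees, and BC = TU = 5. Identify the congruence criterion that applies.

The given information matches SAS: Two pairs of corresponding sides and the included angle are equal (Side-Angle-Side).

SAS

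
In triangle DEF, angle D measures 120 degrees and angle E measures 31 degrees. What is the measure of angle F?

The interior angles sum to 180°: angle F = 180 - 120 - 31 = 29°.
The triangle is obtuse (angles 120°, 31°, 29°).

29 degrees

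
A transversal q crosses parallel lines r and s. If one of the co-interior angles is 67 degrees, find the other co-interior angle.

Co-interior angles (same-side interior) formed by parallel lines and a transversal are supplementary (sum to 180 degrees).
The given angle is 67 degrees.
The co-interior angle = 180 - 67 = 113 degrees.

113 degrees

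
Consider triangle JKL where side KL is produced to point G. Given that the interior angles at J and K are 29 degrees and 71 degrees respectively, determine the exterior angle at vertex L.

By the exterior angle theorem, an exterior angle of a triangle equals the sum of the two remote interior angles.
Exterior angle = angle J + angle K
Exterior angle = 29 + 71 = 100 degrees

100 degrees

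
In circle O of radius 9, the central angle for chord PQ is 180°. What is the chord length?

Chord = 2(9) sin(90°) = 18

18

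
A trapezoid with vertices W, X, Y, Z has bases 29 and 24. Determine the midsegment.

The midsegment of a trapezoid = (base1 + base2) / 2
midsegment = (29 + 24) / 2
midsegment = 53 / 2
midsegment = 53/2

53/2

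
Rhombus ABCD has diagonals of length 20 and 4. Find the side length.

In a rhombus, the diagonals bisect each other perpendicularly, creating four congruent right triangles.
Each triangle has legs 10 (half of 20) and 2 (half of 4).
The hypotenuse of each right triangle is a side of the rhombus:
side = sqrt(10^2 + 2^2) = sqrt(104) = 2*sqrt(26)

2*sqrt(26)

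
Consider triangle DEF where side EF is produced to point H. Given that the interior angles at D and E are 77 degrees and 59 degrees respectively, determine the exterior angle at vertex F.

The interior angle at F is 180 - 77 - 59 = 44 degrees.
The exterior angle and interior angle at F are supplementary:
Exterior angle = 180 - 44 = 136 degrees.

136 degrees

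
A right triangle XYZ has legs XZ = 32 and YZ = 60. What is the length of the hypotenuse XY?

In a right triangle, the square of the hypotenuse equals the sum of the squares of the two legs.
The legs are 32 and 60, so the hypotenuse = sqrt(1024 + 3600) = sqrt(4624) = 68.

68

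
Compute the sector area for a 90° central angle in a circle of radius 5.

The full circle has area πr² = π(5)² = 25*pi.
The sector covers 90° out of 360°, a fraction of 1/4.
Sector area = 25*pi × 1/4 = 25*pi/4.

25*pi/4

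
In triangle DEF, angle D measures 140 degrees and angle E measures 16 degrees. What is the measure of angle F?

Let angle F = x. Then 140 + 16 + x = 180.
x = 180 - 156 = 24 degrees.

24 degrees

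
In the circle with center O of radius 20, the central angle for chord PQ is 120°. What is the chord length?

Chord length = 2r sin(θ/2)
= 2 × 20 × sin(120°/2)
= 2 × 20 × sin(60°)
= 20*sqrt(3)

20*sqrt(3)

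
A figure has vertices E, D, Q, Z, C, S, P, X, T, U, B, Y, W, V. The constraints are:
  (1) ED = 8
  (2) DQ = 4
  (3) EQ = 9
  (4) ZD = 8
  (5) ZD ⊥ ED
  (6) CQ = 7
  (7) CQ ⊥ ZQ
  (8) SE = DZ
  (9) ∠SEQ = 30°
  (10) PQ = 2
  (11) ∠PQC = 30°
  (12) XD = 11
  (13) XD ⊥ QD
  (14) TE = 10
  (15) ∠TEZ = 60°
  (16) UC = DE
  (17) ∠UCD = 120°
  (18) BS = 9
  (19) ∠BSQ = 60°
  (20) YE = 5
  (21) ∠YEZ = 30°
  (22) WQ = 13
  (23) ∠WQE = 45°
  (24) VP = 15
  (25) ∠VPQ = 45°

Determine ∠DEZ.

Step 1: By the law of cosines on triangle EDZ: EZ² = 8² + 8² − 2·8·8·cos(90°) = 128, so EZ = 8·√2.
Step 2: By the inverse law of cosines on triangle DEZ: cos(∠DEZ) = (8² + (8·√2)² − 8²) / (2·8·8·√2) = 128/181.02 = 0.7071, so ∠DEZ = 45°.

Therefore, the measure of angle ∠DEZ = 45°.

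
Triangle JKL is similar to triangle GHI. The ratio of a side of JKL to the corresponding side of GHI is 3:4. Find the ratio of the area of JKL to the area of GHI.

Area ratio = (side ratio)^2 = (3/4)^2 = 9:16.

9:16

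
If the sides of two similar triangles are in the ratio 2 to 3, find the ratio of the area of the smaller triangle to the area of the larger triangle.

Area scales with the square of linear dimensions. If every length is multiplied by 2/3, then the area is multiplied by (2/3)^2 = 4/9.
The area ratio is 4:9.

4:9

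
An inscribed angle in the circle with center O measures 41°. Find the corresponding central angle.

Central angle = 2 × 41° = 82° (inscribed angle theorem).

82°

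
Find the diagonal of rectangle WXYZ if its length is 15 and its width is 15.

A rectangle's diagonal splits it into two right triangles, with the diagonal as the hypotenuse.
By the Pythagorean theorem, d^2 = 15^2 + 15^2 = 450.
Therefore d = sqrt(450) = 15*sqrt(2).

15*sqrt(2)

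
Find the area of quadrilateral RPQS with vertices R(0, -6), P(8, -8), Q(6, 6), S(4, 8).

The Shoelace formula works by pairing each vertex with the next (cycling back to the first).
For each pair, compute x_i*y_(i+1) - x_(i+1)*y_i:
  (0*-8 - 8*-6) = 48
  (8*6 - 6*-8) = 96
  (6*8 - 4*6) = 24
  (4*-6 - 0*8) = -24
Taking half the absolute value of the total: Area = (1/2)(144) = 72.

72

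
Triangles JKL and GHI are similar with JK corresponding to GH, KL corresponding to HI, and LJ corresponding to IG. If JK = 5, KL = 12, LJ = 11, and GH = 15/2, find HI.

Similar triangles have proportional sides. Setting up the proportion:
GH / JK = HI / KL
15/2 / 5 = HI / 12
HI = 12 * 15/2 / 5 = 18.

18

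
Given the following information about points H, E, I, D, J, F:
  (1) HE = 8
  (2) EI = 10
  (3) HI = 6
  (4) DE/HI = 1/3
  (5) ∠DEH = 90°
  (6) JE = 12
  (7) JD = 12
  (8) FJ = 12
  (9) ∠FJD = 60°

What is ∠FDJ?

Step 1: By the law of cosines on triangle DJF: DF² = 12² + 12² − 2·12·12·cos(60°) = 144, so DF = 12.
Step 2: By the inverse law of cosines on triangle FDJ: cos(∠FDJ) = (12² + 12² − 12²) / (2·12·12) = 144/288 = 0.5, so ∠FDJ = 60°.

Therefore, the measure of angle ∠FDJ = 60°.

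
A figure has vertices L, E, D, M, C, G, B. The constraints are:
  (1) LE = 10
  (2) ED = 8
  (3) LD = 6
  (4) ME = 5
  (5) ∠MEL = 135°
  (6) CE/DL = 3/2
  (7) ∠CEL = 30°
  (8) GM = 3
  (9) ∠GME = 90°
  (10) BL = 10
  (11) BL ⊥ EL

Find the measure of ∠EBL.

Step 1: By the law of cosines on triangle BLE: BE² = 10² + 10² − 2·10·10·cos(90°) = 200, so BE = 10·√2.
Step 2: By the inverse law of cosines on triangle EBL: cos(∠EBL) = ((10·√2)² + 10² − 10²) / (2·10·√2·10) = 200/282.84 = 0.7071, so ∠EBL = 45°.

Therefore, the measure of angle ∠EBL = 45°.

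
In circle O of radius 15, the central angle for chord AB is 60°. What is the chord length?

Drop a perpendicular from the center to the chord, bisecting both the chord and the central angle.
Each half-chord = r sin(θ/2) = 15 sin(30°).
The full chord = 2 × 15 × sin(30°) = 15.

15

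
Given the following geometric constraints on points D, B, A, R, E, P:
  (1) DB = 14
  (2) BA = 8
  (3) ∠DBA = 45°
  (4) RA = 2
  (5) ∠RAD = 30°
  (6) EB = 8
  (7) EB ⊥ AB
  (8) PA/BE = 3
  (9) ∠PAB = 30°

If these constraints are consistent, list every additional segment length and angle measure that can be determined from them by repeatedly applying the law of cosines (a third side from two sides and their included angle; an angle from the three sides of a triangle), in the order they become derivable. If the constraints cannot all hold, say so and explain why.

The constraints are consistent. Derivable facts, in order:
After 1 step:
- AE = 8·√2
- BP ≈ 17.53
- DA ≈ 10.08
After 2 steps:
- DR ≈ 8.41
- ∠ABP = 136.81°
- ∠ADB = 34.14°
- ∠AEB = 45°
- ∠APB = 13.19°
- ∠BAD = 100.86°
- ∠BAE = 45°
After 3 steps:
- ∠ADR = 6.83°
- ∠ARD = 143.17°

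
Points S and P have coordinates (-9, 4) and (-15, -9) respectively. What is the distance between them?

d = sqrt((-6)^2 + (-13)^2) = sqrt(205)

sqrt(205)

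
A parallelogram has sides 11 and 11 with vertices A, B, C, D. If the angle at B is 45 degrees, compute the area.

Area = a * b * sin(theta)
Area = 11 * 11 * sin(45 degrees)
Area = 121 * sqrt(2)/2
Area = 121*sqrt(2)/2

121*sqrt(2)/2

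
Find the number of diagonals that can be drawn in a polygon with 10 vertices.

The number of diagonals in an n-gon is n(n - 3)/2.
For n = 10: 10(10 - 3)/2 = 10 × 7 / 2 = 35.

35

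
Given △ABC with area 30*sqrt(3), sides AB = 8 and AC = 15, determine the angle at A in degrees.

From the SAS area formula Area = (1/2)ab sin(C), rearranging gives sin(C) = 2*Area/(ab).
sin(C) = 2 * 30*sqrt(3) / (120) = sqrt(3)/2.
Therefore C = arcsin(sqrt(3)/2) = 60°.
Since sin(180° - C) = sin(C), the obtuse angle 120° gives the same area, so C = 60° or C = 120°.

60° or 120°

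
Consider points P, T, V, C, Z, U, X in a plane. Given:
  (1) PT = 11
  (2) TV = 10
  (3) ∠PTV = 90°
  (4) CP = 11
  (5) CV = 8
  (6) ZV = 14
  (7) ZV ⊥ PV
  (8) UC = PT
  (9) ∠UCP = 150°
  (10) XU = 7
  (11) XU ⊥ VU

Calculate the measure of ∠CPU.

From the given relations: UC = PT = 11.
Step 1: By the law of cosines on triangle PCU: PU² = 11² + 11² − 2·11·11·cos(150°) = 451.58, so PU ≈ 21.25.
Step 2: By the inverse law of cosines on triangle CPU: cos(∠CPU) = (11² + 21.25² − 11²) / (2·11·21.25) = 451.58/467.51 = 0.9659, so ∠CPU = 15°.

Therefore, the measure of angle ∠CPU = 15°.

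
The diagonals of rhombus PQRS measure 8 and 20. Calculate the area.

Area of a rhombus = (d1 * d2) / 2
Area = (8 * 20) / 2
Area = 160 / 2
Area = 80

80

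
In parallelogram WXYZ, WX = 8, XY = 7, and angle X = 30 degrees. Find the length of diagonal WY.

Law of cosines: d^2 = 8^2 + 7^2 - 2(8)(7)cos(30°) = 113 - 56*sqrt(3), so d = sqrt(113 - 56*sqrt(3)).

sqrt(113 - 56*sqrt(3))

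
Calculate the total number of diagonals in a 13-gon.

Total line segments between 13 vertices = C(13,2) = 78.
Subtract the 13 sides: 78 - 13 = 65 diagonals.

65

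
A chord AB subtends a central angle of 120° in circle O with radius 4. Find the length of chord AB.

Chord length = 2r sin(θ/2)
= 2 × 4 × sin(120°/2)
= 2 × 4 × sin(60°)
= 4*sqrt(3)

4*sqrt(3)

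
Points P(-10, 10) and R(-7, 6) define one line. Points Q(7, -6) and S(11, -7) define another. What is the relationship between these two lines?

Slope of line 1: m1 = (6 - 10)/(-7 - -10) = -4/3 = -4/3
Slope of line 2: m2 = (-7 - -6)/(11 - 7) = -1/4 = -1/4
m1 != m2 and m1*m2 = 1/3 != -1. Neither.

Neither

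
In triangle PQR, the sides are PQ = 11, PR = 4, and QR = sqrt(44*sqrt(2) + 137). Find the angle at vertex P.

cos(P) = (11² + 4² - (sqrt(44*sqrt(2) + 137))²) / (2 × 11 × 4) = -sqrt(2)/2, so P = arccos(-sqrt(2)/2) = 135°.

135°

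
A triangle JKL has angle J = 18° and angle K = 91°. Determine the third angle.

By the triangle angle sum property, the three interior angles of any triangle add up to 180°.
We know angle J = 18° and angle K = 91°, so their sum is 109°.
Therefore angle L = 180° - 109° = 71°.

71 degrees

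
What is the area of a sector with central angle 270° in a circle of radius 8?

The full circle has area πr² = π(8)² = 64*pi.
The sector covers 270° out of 360°, a fraction of 3/4.
Sector area = 64*pi × 3/4 = 48*pi.

48*pi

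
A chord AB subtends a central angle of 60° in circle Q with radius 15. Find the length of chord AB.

Drop a perpendicular from the center to the chord, bisecting both the chord and the central angle.
Each half-chord = r sin(θ/2) = 15 sin(30°).
The full chord = 2 × 15 × sin(30°) = 15.

15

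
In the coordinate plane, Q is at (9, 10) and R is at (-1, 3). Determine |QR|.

d = sqrt((-10)^2 + (-7)^2) = sqrt(149)

sqrt(149)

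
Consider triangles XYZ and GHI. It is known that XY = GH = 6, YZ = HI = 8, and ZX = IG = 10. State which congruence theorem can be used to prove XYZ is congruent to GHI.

Consider the given information: XY = GH = 6, YZ = HI = 8, and ZX = IG = 10
This is not ASA or AAS: ASA requires two angles and the side between them. AAS requires two angles and a non-included side.
The correct criterion is SSS. All three pairs of corresponding sides are equal (Side-Side-Side).

SSS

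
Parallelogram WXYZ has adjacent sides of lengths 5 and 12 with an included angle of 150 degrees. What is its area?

Area = 5 * 12 * sin(150°) = 60 * 1/2 = 30

30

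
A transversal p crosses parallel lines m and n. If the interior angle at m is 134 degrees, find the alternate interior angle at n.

Alternate interior angles formed by parallel lines and a transversal are equal.
The given angle is 134 degrees.
The alternate interior angle = 134 degrees.

134 degrees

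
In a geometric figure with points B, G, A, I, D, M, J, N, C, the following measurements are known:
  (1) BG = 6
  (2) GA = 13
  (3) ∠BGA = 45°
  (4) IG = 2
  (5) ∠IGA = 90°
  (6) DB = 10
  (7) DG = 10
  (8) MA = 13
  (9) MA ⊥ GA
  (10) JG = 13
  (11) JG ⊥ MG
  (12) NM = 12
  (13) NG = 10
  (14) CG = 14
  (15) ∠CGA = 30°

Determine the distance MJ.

Step 1: By the law of cosines on triangle GAM: GM² = 13² + 13² − 2·13·13·cos(90°) = 338, so GM = 13·√2.
Step 2: By the law of cosines on triangle MGJ: MJ² = (13·√2)² + 13² − 2·13·√2·13·cos(90°) = 507, so MJ = 13·√3.

Therefore, the length of MJ = 13·√3.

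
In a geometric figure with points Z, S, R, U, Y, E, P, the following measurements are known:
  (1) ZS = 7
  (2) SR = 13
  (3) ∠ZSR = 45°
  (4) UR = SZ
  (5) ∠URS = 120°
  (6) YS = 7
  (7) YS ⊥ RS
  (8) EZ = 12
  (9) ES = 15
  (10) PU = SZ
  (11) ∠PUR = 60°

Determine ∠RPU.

From the given relations: PU = SZ = 7; UR = SZ = 7.
Step 1: By the law of cosines on triangle PUR: PR² = 7² + 7² − 2·7·7·cos(60°) = 49, so PR = 7.
Step 2: By the inverse law of cosines on triangle RPU: cos(∠RPU) = (7² + 7² − 7²) / (2·7·7) = 49/98 = 0.5, so ∠RPU = 60°.

Therefore, the measure of angle ∠RPU = 60°.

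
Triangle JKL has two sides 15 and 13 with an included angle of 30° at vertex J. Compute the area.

Area = (1/2)(15)(13) sin(30°) = (1/2)(15)(13)(1/2) = 195/4

195/4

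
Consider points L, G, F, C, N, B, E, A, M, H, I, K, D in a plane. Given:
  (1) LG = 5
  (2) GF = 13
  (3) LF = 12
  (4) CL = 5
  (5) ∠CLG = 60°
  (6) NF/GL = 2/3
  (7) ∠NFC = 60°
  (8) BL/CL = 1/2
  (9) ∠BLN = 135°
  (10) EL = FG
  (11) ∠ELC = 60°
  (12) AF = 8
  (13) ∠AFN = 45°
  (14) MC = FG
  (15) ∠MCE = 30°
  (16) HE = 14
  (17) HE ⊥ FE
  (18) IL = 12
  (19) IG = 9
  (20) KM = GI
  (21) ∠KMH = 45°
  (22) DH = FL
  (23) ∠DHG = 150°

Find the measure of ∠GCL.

Step 1: By the law of cosines on triangle CLG: CG² = 5² + 5² − 2·5·5·cos(60°) = 25, so CG = 5.
Step 2: By the inverse law of cosines on triangle GCL: cos(∠GCL) = (5² + 5² − 5²) / (2·5·5) = 25/50 = 0.5, so ∠GCL = 60°.

Therefore, the measure of angle ∠GCL = 60°.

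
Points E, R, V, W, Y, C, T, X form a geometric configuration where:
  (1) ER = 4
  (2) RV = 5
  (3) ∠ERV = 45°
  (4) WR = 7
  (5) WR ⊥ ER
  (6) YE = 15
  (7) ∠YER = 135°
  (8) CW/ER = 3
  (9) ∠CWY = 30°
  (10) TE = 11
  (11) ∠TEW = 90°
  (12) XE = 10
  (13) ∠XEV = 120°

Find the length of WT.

Step 1: By the law of cosines on triangle ERW: EW² = 4² + 7² − 2·4·7·cos(90°) = 65, so EW = √65.
Step 2: By the law of cosines on triangle WET: WT² = √65² + 11² − 2·√65·11·cos(90°) = 186, so WT = √186.

Therefore, the length of WT = √186.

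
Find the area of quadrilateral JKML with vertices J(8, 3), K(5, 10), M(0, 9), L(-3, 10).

The Shoelace formula works by pairing each vertex with the next (cycling back to the first).
For each pair, compute x_i*y_(i+1) - x_(i+1)*y_i:
  (8*10 - 5*3) = 65
  (5*9 - 0*10) = 45
  (0*10 - -3*9) = 27
  (-3*3 - 8*10) = -89
Taking half the absolute value of the total: Area = (1/2)(48) = 24.

24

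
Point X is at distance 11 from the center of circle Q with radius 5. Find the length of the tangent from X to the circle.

The tangent, radius, and line from the external point to the center form a right triangle.
The right angle is where the tangent meets the radius.
By the Pythagorean theorem: tangent² + 5² = 11²
tangent² = 121 - 25 = 96
tangent = 4*sqrt(6)

4*sqrt(6)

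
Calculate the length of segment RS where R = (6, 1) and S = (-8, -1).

d = sqrt((-8 - 6)^2 + (-1 - 1)^2)
d = sqrt(-14^2 + -2^2)
d = sqrt(196 + 4)
d = sqrt(200) = 10*sqrt(2)

10*sqrt(2)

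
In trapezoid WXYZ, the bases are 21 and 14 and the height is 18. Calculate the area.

Area = (21 + 14) * 18 / 2 = 630 / 2 = 315

315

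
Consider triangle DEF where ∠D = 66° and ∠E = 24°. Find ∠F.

Let angle F = x. Then 66 + 24 + x = 180.
x = 180 - 90 = 90 degrees.

90 degrees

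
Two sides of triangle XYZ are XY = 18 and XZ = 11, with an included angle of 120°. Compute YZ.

Law of cosines: YZ^2 = 18^2 + 11^2 - 2(18)(11)cos(120°) = 643, so YZ = sqrt(643).

sqrt(643)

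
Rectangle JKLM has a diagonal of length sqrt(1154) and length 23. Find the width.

b = sqrt(d^2 - a^2) = sqrt(1154 - 529) = sqrt(625) = 25

25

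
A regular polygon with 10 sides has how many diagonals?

Total line segments between 10 vertices = C(10,2) = 45.
Subtract the 10 sides: 45 - 10 = 35 diagonals.

35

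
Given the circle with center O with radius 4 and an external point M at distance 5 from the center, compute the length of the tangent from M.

tangent = √(d² - r²) = √(5² - 4²) = √(25 - 16) = √9 = 3

3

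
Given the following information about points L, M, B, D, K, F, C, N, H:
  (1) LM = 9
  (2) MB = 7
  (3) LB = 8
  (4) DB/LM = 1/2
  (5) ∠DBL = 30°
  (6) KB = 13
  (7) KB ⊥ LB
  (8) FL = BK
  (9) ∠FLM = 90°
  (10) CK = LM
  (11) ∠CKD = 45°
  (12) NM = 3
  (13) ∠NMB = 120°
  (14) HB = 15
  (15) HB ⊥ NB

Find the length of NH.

Step 1: By the law of cosines on triangle BMN: BN² = 7² + 3² − 2·7·3·cos(120°) = 79, so BN = √79.
Step 2: By the law of cosines on triangle NBH: NH² = √79² + 15² − 2·√79·15·cos(90°) = 304, so NH = 4·√19.

Therefore, the length of NH = 4·√19.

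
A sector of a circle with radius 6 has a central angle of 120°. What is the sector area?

The full circle has area πr² = π(6)² = 36*pi.
The sector covers 120° out of 360°, a fraction of 1/3.
Sector area = 36*pi × 1/3 = 12*pi.

12*pi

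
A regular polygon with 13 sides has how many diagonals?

Each of the 13 vertices connects to 10 non-adjacent vertices via diagonals.
Total connections = 13 × 10 = 130, but each diagonal is counted twice.
Number of diagonals = 130 / 2 = 65.

65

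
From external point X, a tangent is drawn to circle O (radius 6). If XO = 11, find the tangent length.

The tangent, radius, and line from the external point to the center form a right triangle.
The right angle is where the tangent meets the radius.
By the Pythagorean theorem: tangent² + 6² = 11²
tangent² = 121 - 36 = 85
tangent = sqrt(85)

sqrt(85)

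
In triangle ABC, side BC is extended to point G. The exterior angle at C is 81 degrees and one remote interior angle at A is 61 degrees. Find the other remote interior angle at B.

angle B = 81 - 61 = 20 degrees (exterior angle theorem).

20 degrees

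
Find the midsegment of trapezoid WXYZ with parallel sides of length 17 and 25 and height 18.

The midsegment (median) of a trapezoid connects the midpoints of the non-parallel sides.
Its length is the average of the two bases: (17 + 25) / 2 = 21.

21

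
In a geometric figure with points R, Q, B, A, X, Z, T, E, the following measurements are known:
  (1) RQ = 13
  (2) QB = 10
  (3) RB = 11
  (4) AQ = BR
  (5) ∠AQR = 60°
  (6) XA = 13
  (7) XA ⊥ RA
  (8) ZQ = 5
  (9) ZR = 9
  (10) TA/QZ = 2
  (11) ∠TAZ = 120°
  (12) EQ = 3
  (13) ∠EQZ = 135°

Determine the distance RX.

From the given relations: AQ = BR = 11.
Step 1: By the law of cosines on triangle RQA: RA² = 13² + 11² − 2·13·11·cos(60°) = 147, so RA = 7·√3.
Step 2: By the law of cosines on triangle RAX: RX² = (7·√3)² + 13² − 2·7·√3·13·cos(90°) = 316, so RX = 2·√79.

Therefore, the length of RX = 2·√79.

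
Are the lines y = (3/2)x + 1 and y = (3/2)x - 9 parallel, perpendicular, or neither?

Slope of line 1: m1 = 3/2
Slope of line 2: m2 = 3/2
m1 = m2, so the lines are parallel.

Parallel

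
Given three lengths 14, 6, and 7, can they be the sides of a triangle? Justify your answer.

Check the triangle inequality: 6 + 7 = 13 ≤ 14.
Since the sum of two sides does not exceed the third, no triangle can be formed.

No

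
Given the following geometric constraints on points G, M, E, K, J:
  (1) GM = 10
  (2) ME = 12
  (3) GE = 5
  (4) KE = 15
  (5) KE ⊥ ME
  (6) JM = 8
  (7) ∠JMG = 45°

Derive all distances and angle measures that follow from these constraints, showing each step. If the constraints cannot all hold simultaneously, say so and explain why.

The constraints are consistent.

Step 1: From GM = 10, MJ = 8, and ∠GMJ = 45°, by the law of cosines:
  GJ² = GM² + MJ² - 2·GM·MJ·cos(45°) = 100 + 64 - 113.1 = 50.86
  GJ ≈ 7.13

Step 2: From ME = 12, EK = 15, and ∠MEK = 90°, by the law of cosines:
  MK² = ME² + EK² - 2·ME·EK·cos(90°) = 144 + 225 - 0 = 369
  MK = 3·√41

Step 3: From GE = 5, GM = 10, EM = 12, by the inverse law of cosines:
  cos(∠EGM) = (GE² + GM² - EM²) / (2·GE·GM)
  ∠EGM = 100.95°

Step 4: From ME = 12, MG = 10, EG = 5, by the inverse law of cosines:
  cos(∠EMG) = (ME² + MG² - EG²) / (2·ME·MG)
  ∠EMG = 24.15°

Step 5: From EG = 5, EM = 12, GM = 10, by the inverse law of cosines:
  cos(∠GEM) = (EG² + EM² - GM²) / (2·EG·EM)
  ∠GEM = 54.9°

Step 6: From GJ = 7.13, GM = 10, JM = 8, by the inverse law of cosines:
  cos(∠JGM) = (GJ² + GM² - JM²) / (2·GJ·GM)
  ∠JGM = 52.48°

Step 7: From ME = 12, MK = 3·√41, EK = 15, by the inverse law of cosines:
  cos(∠EMK) = (ME² + MK² - EK²) / (2·ME·MK)
  ∠EMK = 51.34°

Step 8: From KE = 15, KM = 3·√41, EM = 12, by the inverse law of cosines:
  cos(∠EKM) = (KE² + KM² - EM²) / (2·KE·KM)
  ∠EKM = 38.66°

Step 9: From JG = 7.13, JM = 8, GM = 10, by the inverse law of cosines:
  cos(∠GJM) = (JG² + JM² - GM²) / (2·JG·JM)
  ∠GJM = 82.52°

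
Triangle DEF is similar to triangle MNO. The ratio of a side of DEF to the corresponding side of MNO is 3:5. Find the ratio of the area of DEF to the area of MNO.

Area scales with the square of linear dimensions. If every length is multiplied by 3/5, then the area is multiplied by (3/5)^2 = 9/25.
The area ratio is 9:25.

9:25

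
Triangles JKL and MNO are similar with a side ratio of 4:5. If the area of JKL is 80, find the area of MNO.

The ratio of areas of similar triangles = (side ratio)^2.
Side ratio = 4:5, so area ratio = 16:25.
Area of MNO / Area of JKL = 25/16
Area of MNO = 80 * 25/16 = 125

125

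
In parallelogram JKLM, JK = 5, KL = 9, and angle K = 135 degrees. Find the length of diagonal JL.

Law of cosines: d^2 = 5^2 + 9^2 - 2(5)(9)cos(135°) = 45*sqrt(2) + 106, so d = sqrt(45*sqrt(2) + 106).

sqrt(45*sqrt(2) + 106)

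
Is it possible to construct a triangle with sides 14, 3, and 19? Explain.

Check the triangle inequality: 14 + 3 = 17 ≤ 19.
Since the sum of two sides does not exceed the third, no triangle can be formed.

No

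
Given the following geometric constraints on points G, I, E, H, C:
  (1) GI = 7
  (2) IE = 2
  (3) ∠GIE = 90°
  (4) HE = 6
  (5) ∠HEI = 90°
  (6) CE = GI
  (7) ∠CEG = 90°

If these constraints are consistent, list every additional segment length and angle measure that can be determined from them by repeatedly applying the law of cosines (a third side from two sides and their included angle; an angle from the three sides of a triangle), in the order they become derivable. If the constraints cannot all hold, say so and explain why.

The constraints are consistent. Derivable facts, in order:
After 1 step:
- GE = √53
- IH = 2·√10
After 2 steps:
- GC = √102
- ∠EGI = 15.95°
- ∠EHI = 18.43°
- ∠EIH = 71.57°
- ∠GEI = 74.05°
After 3 steps:
- ∠CGE = 43.88°
- ∠ECG = 46.12°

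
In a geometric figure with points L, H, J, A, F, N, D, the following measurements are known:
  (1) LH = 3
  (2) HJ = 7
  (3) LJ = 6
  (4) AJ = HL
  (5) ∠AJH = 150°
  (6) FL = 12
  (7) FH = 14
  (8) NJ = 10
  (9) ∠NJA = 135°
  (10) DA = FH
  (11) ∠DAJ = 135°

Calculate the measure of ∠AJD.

From the given relations: AJ = HL = 3; DA = FH = 14.
Step 1: By the law of cosines on triangle JAD: JD² = 3² + 14² − 2·3·14·cos(135°) = 264.4, so JD ≈ 16.26.
Step 2: By the inverse law of cosines on triangle AJD: cos(∠AJD) = (3² + 16.26² − 14²) / (2·3·16.26) = 77.4/97.56 = 0.7933, so ∠AJD = 37.5°.

Therefore, the measure of angle ∠AJD = 37.5°.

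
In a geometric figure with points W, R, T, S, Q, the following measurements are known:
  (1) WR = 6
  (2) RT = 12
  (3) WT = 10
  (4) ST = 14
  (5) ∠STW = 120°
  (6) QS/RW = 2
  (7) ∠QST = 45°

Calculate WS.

Step 1: By the law of cosines on triangle WTS: WS² = 10² + 14² − 2·10·14·cos(120°) = 436, so WS = 2·√109.

Therefore, the length of WS = 2·√109.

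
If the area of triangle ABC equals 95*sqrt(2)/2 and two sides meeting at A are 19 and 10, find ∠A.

sin(C) = 2 * 95*sqrt(2)/2 / (19 * 10) = sqrt(2)/2, so C = arcsin(sqrt(2)/2) = 45°.
Since sin(180° - C) = sin(C), the obtuse angle 135° gives the same area, so C = 45° or C = 135°.

45° or 135°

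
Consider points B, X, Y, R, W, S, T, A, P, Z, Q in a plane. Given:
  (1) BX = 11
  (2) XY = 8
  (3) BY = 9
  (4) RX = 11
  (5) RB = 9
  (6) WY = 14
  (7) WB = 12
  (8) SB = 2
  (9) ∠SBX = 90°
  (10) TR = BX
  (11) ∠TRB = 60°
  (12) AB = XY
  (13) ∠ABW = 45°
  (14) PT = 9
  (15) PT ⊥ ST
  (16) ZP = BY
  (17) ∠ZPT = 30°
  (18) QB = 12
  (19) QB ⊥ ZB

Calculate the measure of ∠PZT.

From the given relations: ZP = BY = 9.
Step 1: By the law of cosines on triangle ZPT: ZT² = 9² + 9² − 2·9·9·cos(30°) = 21.7, so ZT ≈ 4.66.
Step 2: By the inverse law of cosines on triangle PZT: cos(∠PZT) = (9² + 4.66² − 9²) / (2·9·4.66) = 21.7/83.86 = 0.2588, so ∠PZT = 75°.

Therefore, the measure of angle ∠PZT = 75°.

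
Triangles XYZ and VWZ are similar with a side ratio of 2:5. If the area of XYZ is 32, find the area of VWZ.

Area ratio = (2/5)^2 = 4/25. Area of VWZ = 32 * 25/4 = 200.

200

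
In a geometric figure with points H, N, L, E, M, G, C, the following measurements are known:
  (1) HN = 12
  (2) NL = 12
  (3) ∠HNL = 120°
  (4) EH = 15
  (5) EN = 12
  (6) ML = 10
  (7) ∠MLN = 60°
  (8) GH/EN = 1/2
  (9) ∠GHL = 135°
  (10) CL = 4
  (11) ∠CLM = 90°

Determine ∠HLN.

Step 1: By the law of cosines on triangle LNH: LH² = 12² + 12² − 2·12·12·cos(120°) = 432, so LH = 12·√3.
Step 2: By the inverse law of cosines on triangle HLN: cos(∠HLN) = ((12·√3)² + 12² − 12²) / (2·12·√3·12) = 432/498.83 = 0.866, so ∠HLN = 30°.

Therefore, the measure of angle ∠HLN = 30°.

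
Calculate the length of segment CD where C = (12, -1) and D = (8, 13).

The horizontal distance is |8 - 12| = 4 and the vertical distance is |13 - -1| = 14.
By the Pythagorean theorem, d = sqrt(4^2 + 14^2) = sqrt(212) = 2*sqrt(53).

2*sqrt(53)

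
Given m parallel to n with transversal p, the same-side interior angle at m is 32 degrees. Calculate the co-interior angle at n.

Co-interior (same-side interior) angles are between the parallel lines on the same side of the transversal.
Unlike corresponding or alternate interior angles, they are supplementary rather than equal.
So the angle = 180 - 32 = 148 degrees.

148 degrees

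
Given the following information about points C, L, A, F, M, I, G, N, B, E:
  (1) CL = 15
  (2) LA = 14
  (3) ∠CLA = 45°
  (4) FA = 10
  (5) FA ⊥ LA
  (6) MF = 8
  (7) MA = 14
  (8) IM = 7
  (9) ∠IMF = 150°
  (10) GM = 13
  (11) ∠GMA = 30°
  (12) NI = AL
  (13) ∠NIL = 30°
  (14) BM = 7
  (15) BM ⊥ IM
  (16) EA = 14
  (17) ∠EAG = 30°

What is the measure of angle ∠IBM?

Step 1: By the law of cosines on triangle BMI: BI² = 7² + 7² − 2·7·7·cos(90°) = 98, so BI = 7·√2.
Step 2: By the inverse law of cosines on triangle IBM: cos(∠IBM) = ((7·√2)² + 7² − 7²) / (2·7·√2·7) = 98/138.59 = 0.7071, so ∠IBM = 45°.

Therefore, the measure of angle ∠IBM = 45°.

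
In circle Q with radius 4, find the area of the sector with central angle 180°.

The full circle has area πr² = π(4)² = 16*pi.
The sector covers 180° out of 360°, a fraction of 1/2.
Sector area = 16*pi × 1/2 = 8*pi.

8*pi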